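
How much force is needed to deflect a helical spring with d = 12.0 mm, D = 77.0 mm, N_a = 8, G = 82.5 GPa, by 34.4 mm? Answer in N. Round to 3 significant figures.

2010 N

k = Gd⁴/(8D³N_a) = (82.5×10³)(12.0⁴)/(8·77.0³·8) = 58.55 N/mm
F = k·δ = 58.55 × 34.4 = 2014.1 N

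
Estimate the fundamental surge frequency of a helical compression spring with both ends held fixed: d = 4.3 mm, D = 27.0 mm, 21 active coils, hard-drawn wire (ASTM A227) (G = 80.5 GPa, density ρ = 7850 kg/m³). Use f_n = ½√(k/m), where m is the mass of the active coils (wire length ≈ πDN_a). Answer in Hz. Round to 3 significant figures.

101 Hz

k = Gd⁴/(8D³N_a) = (80.5×10³)(4.3⁴)/(8·27.0³·21) = 8.3228 N/mm = 8322.8 N/m
Wire length L = πDN_a = π·27.0·21 = 1781.3 mm
m = ρ·(πd²/4)·L = 7850 × 14.522×10⁻⁶ m² × 1.7813 m = 0.20306 kg
f_n = ½√(k/m) = 0.5·√(8322.8/0.20306) = 0.5·√(40986) = 101.23 Hz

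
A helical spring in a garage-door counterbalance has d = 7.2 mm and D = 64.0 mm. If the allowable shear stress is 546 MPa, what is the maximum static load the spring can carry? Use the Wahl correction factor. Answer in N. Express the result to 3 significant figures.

C = D/d = 64.0/7.2 = 8.8889
K_W = (4C−1)/(4C−4) + 0.615/C = 34.556/31.556 + 0.0692 = 1.1643
τ_max = K·8FD/(πd³) → F_max = τ_allow·πd³/(8DK)
F_max = 546·π·7.2³/(8·64.0·1.1643) = 6.4024e+05/596.1 = 1074 N

1070 N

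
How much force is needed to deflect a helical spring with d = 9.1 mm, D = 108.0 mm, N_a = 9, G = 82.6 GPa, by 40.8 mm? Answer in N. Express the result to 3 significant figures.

255 N

k = Gd⁴/(8D³N_a) = (82.6×10³)(9.1⁴)/(8·108.0³·9) = 6.2451 N/mm
F = k·δ = 6.2451 × 40.8 = 254.8 N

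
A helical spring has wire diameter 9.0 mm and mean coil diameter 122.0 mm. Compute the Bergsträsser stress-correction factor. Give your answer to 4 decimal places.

C = D/d = 122.0/9.0 = 13.5556
K_B = (4C+2)/(4C−3) = 56.222/51.222 = 1.0976

1.0976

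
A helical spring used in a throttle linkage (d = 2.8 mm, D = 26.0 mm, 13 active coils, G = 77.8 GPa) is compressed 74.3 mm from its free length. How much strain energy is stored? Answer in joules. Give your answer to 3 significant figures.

7.22 J

k = Gd⁴/(8D³N_a) = (77.8×10³)(2.8⁴)/(8·26.0³·13) = 2.6161 N/mm
U = ½kδ² = 0.5 × 2.6161 × 74.3² = 7221.1 N·mm = 7.2211 J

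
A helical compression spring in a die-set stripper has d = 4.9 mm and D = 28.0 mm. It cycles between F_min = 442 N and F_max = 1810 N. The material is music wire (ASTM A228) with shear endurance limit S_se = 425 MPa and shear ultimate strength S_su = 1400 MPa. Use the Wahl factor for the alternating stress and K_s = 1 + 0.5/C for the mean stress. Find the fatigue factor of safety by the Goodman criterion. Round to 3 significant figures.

C = D/d = 28.0/4.9 = 5.7143; K_W = (4C−1)/(4C−4)+0.615/C = 1.2667; K_s = 1+0.5/C = 1.0875
F_a = (F_max−F_min)/2 = 684 N; F_m = (F_max+F_min)/2 = 1126 N
τ_a = K_W·8F_aD/(πd³) = 1.2667 × 414.54 = 525.1 MPa
τ_m = K_s·8F_mD/(πd³) = 1.0875 × 682.41 = 742.13 MPa
Goodman: 1/n_f = τ_a/S_se + τ_m/S_su = 525.1/425 + 742.13/1400 = 1.23554 + 0.53009 = 1.7656
n_f = 1/1.7656 = 0.5664

0.566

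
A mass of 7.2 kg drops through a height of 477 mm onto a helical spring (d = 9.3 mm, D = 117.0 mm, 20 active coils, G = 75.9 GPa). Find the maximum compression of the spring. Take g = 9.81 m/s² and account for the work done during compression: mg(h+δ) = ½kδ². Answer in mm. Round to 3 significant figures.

k = Gd⁴/(8D³N_a) = (75.9×10³)(9.3⁴)/(8·117.0³·20) = 2.2156 N/mm
W = mg = 7.2 × 9.81 = 70.632 N
½kδ² − Wδ − Wh = 0 → δ = (W + √(W² + 2kWh))/k
δ = (70.632 + √(4988.9 + 149295))/2.2156 = (70.632 + 392.79)/2.2156 = 209.16 mm

209 mm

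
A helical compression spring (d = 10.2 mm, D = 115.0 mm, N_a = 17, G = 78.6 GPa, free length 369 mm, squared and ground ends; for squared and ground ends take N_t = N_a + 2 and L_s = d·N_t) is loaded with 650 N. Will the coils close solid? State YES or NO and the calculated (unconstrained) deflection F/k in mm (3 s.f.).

NO, δ = 158 mm

k = Gd⁴/(8D³N_a) = (78.6×10³)(10.2⁴)/(8·115.0³·17) = 4.1133 N/mm
N_t = 19; L_s = 10.2·19 = 193.8 mm; δ_solid = L₀ − L_s = 369 − 193.8 = 175.2 mm
δ = F/k = 650/4.1133 = 158.02 mm
δ < δ_solid → spring does not go solid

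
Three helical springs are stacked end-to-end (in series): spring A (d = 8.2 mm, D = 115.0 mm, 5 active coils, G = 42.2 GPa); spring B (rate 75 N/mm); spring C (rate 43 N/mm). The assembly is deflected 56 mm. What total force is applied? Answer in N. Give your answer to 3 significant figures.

k_A = Gd⁴/(8D³N_a) = (42.2×10³)(8.2⁴)/(8·115.0³·5) = 3.1363 N/mm
Series: 1/k_eq = 1/3.1363 + 1/75 + 1/43 = 0.35544; k_eq = 2.8134 N/mm
F = k_eq·δ = 2.8134·56 = 157.55 N

158 N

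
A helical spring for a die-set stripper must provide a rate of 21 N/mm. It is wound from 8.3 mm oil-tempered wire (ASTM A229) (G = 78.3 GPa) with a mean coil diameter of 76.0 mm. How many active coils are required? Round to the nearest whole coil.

N_a = Gd⁴/(8D³k) = (78.3×10³ × 8.3⁴)/(8 × 76.0³ × 21)
    = 3.71599e+08 / 7.3748e+07 = 5.039 → 5 coils

5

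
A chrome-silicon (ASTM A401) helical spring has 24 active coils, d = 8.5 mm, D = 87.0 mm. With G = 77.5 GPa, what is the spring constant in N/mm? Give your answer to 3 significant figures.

k = Gd⁴/(8D³N_a) = (77.5×10³ × 8.5⁴) / (8 × 87.0³ × 24)
  = 4.04555e+08 / 1.26433e+08 = 3.1998 N/mm

3.20 N/mm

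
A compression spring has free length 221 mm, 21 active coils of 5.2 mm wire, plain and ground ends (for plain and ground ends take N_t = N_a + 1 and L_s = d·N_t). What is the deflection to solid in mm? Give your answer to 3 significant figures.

107 mm

N_t = 22; L_s = 5.2·22 = 114.4 mm
δ_solid = L₀ − L_s = 221 − 114.4 = 106.6 mm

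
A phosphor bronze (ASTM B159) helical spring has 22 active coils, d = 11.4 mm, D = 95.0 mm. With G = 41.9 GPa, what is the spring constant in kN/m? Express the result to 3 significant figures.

k = Gd⁴/(8D³N_a) = (41.9×10³ × 11.4⁴) / (8 × 95.0³ × 22)
  = 7.07674e+08 / 1.50898e+08 = 4.6898 N/mm

4.69 kN/m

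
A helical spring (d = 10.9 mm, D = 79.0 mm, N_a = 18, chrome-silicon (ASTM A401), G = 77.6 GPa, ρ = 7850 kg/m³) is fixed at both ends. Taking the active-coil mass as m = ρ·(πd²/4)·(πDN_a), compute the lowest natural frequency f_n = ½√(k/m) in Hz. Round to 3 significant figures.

k = Gd⁴/(8D³N_a) = (77.6×10³)(10.9⁴)/(8·79.0³·18) = 15.429 N/mm = 15429 N/m
Wire length L = πDN_a = π·79.0·18 = 4467.3 mm
m = ρ·(πd²/4)·L = 7850 × 93.313×10⁻⁶ m² × 4.4673 m = 3.2724 kg
f_n = ½√(k/m) = 0.5·√(15429/3.2724) = 0.5·√(4714.8) = 34.332 Hz

34.3 Hz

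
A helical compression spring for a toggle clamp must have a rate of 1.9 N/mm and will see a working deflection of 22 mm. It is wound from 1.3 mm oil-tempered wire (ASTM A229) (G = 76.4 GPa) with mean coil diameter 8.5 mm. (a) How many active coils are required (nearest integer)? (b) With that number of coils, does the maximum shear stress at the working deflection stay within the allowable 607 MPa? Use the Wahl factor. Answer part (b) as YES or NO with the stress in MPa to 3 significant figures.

N_a = Gd⁴/(8D³k) = (76.4×10³)(1.3⁴)/(8·8.5³·1.9) = 23.38 → N_a = 23
Actual rate k = Gd⁴/(8D³·23) = 1.931 N/mm
Working load F = kδ = 1.931·22 = 42.483 N
C = 8.5/1.3 = 6.5385; K_W = (4C−1)/(4C−4)+0.615/C = 1.2295
τ_max = K_W·8FD/(πd³) = 1.2295·418.55 = 514.59 MPa
τ_max ≤ 607 MPa → acceptable

(a) 23 coils; (b) YES, τ_max = 515 MPa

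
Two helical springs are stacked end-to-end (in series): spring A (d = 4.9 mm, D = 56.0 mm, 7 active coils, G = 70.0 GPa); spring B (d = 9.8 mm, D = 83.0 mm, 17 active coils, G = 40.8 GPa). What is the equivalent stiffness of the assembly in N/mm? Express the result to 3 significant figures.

2.22 N/mm

k_A = Gd⁴/(8D³N_a) = (70.0×10³)(4.9⁴)/(8·56.0³·7) = 4.1033 N/mm
k_B = Gd⁴/(8D³N_a) = (40.8×10³)(9.8⁴)/(8·83.0³·17) = 4.8394 N/mm
Series: 1/k_eq = 1/4.1033 + 1/4.8394 = 0.45035; k_eq = 2.2205 N/mm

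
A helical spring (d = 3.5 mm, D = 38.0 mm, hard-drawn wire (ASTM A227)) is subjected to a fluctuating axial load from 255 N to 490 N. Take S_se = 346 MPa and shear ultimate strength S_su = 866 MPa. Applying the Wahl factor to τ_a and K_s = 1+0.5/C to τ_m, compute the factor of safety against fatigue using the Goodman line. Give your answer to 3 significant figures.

C = D/d = 38.0/3.5 = 10.8571; K_W = (4C−1)/(4C−4)+0.615/C = 1.1327; K_s = 1+0.5/C = 1.0461
F_a = (F_max−F_min)/2 = 117.5 N; F_m = (F_max+F_min)/2 = 372.5 N
τ_a = K_W·8F_aD/(πd³) = 1.1327 × 265.19 = 300.39 MPa
τ_m = K_s·8F_mD/(πd³) = 1.0461 × 840.71 = 879.43 MPa
Goodman: 1/n_f = τ_a/S_se + τ_m/S_su = 300.39/346 + 879.43/866 = 0.86818 + 1.01550 = 1.8837
n_f = 1/1.8837 = 0.5309

0.531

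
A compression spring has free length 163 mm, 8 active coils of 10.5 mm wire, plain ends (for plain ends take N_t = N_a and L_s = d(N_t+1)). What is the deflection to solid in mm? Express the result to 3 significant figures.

N_t = 8; L_s = 10.5·9 = 94.5 mm
δ_solid = L₀ − L_s = 163 − 94.5 = 68.5 mm

68.5 mm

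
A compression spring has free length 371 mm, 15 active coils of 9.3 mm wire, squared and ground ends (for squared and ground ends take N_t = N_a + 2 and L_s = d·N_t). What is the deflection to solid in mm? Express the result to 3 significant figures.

213 mm

N_t = 17; L_s = 9.3·17 = 158.1 mm
δ_solid = L₀ − L_s = 371 − 158.1 = 212.9 mm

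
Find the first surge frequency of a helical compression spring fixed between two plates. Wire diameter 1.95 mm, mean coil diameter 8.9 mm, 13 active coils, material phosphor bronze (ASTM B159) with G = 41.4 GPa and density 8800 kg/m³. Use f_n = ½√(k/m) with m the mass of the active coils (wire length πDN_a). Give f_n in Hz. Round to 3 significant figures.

k = Gd⁴/(8D³N_a) = (41.4×10³)(1.95⁴)/(8·8.9³·13) = 8.1646 N/mm = 8164.6 N/m
Wire length L = πDN_a = π·8.9·13 = 363.48 mm
m = ρ·(πd²/4)·L = 8800 × 2.9865×10⁻⁶ m² × 0.36348 m = 0.0095527 kg
f_n = ½√(k/m) = 0.5·√(8164.6/0.0095527) = 0.5·√(8.5469e+05) = 462.25 Hz

462 Hz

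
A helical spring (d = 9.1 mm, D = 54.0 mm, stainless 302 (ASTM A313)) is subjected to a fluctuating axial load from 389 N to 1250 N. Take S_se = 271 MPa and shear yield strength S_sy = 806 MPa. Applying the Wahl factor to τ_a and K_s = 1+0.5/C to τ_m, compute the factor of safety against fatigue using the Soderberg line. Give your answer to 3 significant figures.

C = D/d = 54.0/9.1 = 5.9341; K_W = (4C−1)/(4C−4)+0.615/C = 1.2556; K_s = 1+0.5/C = 1.0843
F_a = (F_max−F_min)/2 = 430.5 N; F_m = (F_max+F_min)/2 = 819.5 N
τ_a = K_W·8F_aD/(πd³) = 1.2556 × 78.557 = 98.639 MPa
τ_m = K_s·8F_mD/(πd³) = 1.0843 × 149.54 = 162.14 MPa
Soderberg: 1/n_f = τ_a/S_se + τ_m/S_sy = 98.639/271 + 162.14/806 = 0.36398 + 0.20117 = 0.56515
n_f = 1/0.56515 = 1.769

1.77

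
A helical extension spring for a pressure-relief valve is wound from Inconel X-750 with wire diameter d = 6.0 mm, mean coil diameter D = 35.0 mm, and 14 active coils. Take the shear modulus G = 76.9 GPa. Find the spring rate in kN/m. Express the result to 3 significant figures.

k = Gd⁴/(8D³N_a) = (76.9×10³ × 6.0⁴) / (8 × 35.0³ × 14)
  = 9.96624e+07 / 4.802e+06 = 20.754 N/mm

20.8 kN/m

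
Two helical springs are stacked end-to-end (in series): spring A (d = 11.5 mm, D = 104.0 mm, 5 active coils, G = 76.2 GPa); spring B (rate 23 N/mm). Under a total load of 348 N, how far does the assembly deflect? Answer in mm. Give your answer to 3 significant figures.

k_A = Gd⁴/(8D³N_a) = (76.2×10³)(11.5⁴)/(8·104.0³·5) = 29.62 N/mm
Series: 1/k_eq = 1/29.62 + 1/23 = 0.077239; k_eq = 12.947 N/mm
δ = F/k_eq = 348/12.947 = 26.879 mm

26.9 mm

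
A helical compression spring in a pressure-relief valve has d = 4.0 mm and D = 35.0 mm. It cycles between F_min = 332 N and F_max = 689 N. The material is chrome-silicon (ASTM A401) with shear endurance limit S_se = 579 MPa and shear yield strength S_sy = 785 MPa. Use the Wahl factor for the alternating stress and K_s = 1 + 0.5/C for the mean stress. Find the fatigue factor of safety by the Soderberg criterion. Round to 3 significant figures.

C = D/d = 35.0/4.0 = 8.7500; K_W = (4C−1)/(4C−4)+0.615/C = 1.1671; K_s = 1+0.5/C = 1.0571
F_a = (F_max−F_min)/2 = 178.5 N; F_m = (F_max+F_min)/2 = 510.5 N
τ_a = K_W·8F_aD/(πd³) = 1.1671 × 248.58 = 290.11 MPa
τ_m = K_s·8F_mD/(πd³) = 1.0571 × 710.93 = 751.55 MPa
Soderberg: 1/n_f = τ_a/S_se + τ_m/S_sy = 290.11/579 + 751.55/785 = 0.50105 + 0.95739 = 1.4584
n_f = 1/1.4584 = 0.6857

0.686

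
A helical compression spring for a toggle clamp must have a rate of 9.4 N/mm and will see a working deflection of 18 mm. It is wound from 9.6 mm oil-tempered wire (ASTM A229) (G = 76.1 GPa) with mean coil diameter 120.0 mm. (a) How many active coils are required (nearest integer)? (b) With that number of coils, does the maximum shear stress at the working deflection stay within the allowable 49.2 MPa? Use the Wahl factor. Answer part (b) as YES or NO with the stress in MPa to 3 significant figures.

(a) 5 coils; (b) NO, τ_max = 64.8 MPa

N_a = Gd⁴/(8D³k) = (76.1×10³)(9.6⁴)/(8·120.0³·9.4) = 4.974 → N_a = 5
Actual rate k = Gd⁴/(8D³·5) = 9.3512 N/mm
Working load F = kδ = 9.3512·18 = 168.32 N
C = 120.0/9.6 = 12.5000; K_W = (4C−1)/(4C−4)+0.615/C = 1.1144
τ_max = K_W·8FD/(πd³) = 1.1144·58.136 = 64.788 MPa
τ_max > 49.2 MPa → exceeds allowable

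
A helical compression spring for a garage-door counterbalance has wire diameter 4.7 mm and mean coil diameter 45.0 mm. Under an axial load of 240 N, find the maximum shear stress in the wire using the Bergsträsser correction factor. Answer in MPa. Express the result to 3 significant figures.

Spring index C = D/d = 45.0/4.7 = 9.5745
K_B = (4C+2)/(4C−3) = 40.298/35.298 = 1.1417
τ₀ = 8FD/(πd³) = 8·240·45.0/(π·4.7³) = 86400/326.17 = 264.89 MPa
τ_max = K·τ₀ = 1.1417 × 264.89 = 302.42 MPa

302 MPa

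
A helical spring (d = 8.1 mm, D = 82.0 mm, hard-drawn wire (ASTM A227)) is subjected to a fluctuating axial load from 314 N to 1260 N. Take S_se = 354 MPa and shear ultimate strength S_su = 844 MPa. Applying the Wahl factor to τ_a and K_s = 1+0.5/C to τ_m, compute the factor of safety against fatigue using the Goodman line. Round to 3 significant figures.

C = D/d = 82.0/8.1 = 10.1235; K_W = (4C−1)/(4C−4)+0.615/C = 1.1430; K_s = 1+0.5/C = 1.0494
F_a = (F_max−F_min)/2 = 473 N; F_m = (F_max+F_min)/2 = 787 N
τ_a = K_W·8F_aD/(πd³) = 1.1430 × 185.85 = 212.42 MPa
τ_m = K_s·8F_mD/(πd³) = 1.0494 × 309.22 = 324.5 MPa
Goodman: 1/n_f = τ_a/S_se + τ_m/S_su = 212.42/354 + 324.5/844 = 0.60005 + 0.38448 = 0.98452
n_f = 1/0.98452 = 1.016

1.02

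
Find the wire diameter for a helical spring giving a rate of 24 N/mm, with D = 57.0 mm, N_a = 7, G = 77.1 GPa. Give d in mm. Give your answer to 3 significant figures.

7.54 mm

d = (8D³N_a·k / G)^(1/4) = (8·57.0³·7·24 / (77.1×10³))^0.25
  = (3228.3)^0.25 = 7.5378 mm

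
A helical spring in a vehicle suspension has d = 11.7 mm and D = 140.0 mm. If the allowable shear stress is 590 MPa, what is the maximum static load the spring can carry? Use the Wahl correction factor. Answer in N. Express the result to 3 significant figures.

C = D/d = 140.0/11.7 = 11.9658
K_W = (4C−1)/(4C−4) + 0.615/C = 46.863/43.863 + 0.0514 = 1.1198
τ_max = K·8FD/(πd³) → F_max = τ_allow·πd³/(8DK)
F_max = 590·π·11.7³/(8·140.0·1.1198) = 2.9687e+06/1254.2 = 2367 N

2370 N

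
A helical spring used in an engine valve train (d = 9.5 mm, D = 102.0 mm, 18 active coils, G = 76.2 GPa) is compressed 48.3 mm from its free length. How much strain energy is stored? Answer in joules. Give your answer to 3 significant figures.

k = Gd⁴/(8D³N_a) = (76.2×10³)(9.5⁴)/(8·102.0³·18) = 4.0615 N/mm
U = ½kδ² = 0.5 × 4.0615 × 48.3² = 4737.5 N·mm = 4.7375 J

4.74 J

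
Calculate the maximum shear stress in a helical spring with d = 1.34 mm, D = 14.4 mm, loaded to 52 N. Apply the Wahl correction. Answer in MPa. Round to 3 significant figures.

899 MPa

Spring index C = D/d = 14.4/1.34 = 10.7463
K_W = (4C−1)/(4C−4) + 0.615/C = 41.985/38.985 + 0.0572 = 1.1342
τ₀ = 8FD/(πd³) = 8·52·14.4/(π·1.34³) = 5990.4/7.559 = 792.49 MPa
τ_max = K·τ₀ = 1.1342 × 792.49 = 898.82 MPa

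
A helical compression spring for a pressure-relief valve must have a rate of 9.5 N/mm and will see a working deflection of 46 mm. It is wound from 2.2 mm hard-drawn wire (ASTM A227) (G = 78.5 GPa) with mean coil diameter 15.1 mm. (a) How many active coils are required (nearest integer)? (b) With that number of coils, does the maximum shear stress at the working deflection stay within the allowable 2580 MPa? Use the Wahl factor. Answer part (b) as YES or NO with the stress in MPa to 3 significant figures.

N_a = Gd⁴/(8D³k) = (78.5×10³)(2.2⁴)/(8·15.1³·9.5) = 7.028 → N_a = 7
Actual rate k = Gd⁴/(8D³·7) = 9.5377 N/mm
Working load F = kδ = 9.5377·46 = 438.73 N
C = 15.1/2.2 = 6.8636; K_W = (4C−1)/(4C−4)+0.615/C = 1.2175
τ_max = K_W·8FD/(πd³) = 1.2175·1584.3 = 1928.9 MPa
τ_max ≤ 2580 MPa → acceptable

(a) 7 coils; (b) YES, τ_max = 1930 MPa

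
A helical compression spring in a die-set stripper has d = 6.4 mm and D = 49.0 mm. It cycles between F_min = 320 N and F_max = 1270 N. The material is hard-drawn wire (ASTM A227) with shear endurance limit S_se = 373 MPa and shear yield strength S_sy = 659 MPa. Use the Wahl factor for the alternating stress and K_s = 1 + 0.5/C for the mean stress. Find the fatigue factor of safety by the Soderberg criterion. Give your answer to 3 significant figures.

C = D/d = 49.0/6.4 = 7.6562; K_W = (4C−1)/(4C−4)+0.615/C = 1.1930; K_s = 1+0.5/C = 1.0653
F_a = (F_max−F_min)/2 = 475 N; F_m = (F_max+F_min)/2 = 795 N
τ_a = K_W·8F_aD/(πd³) = 1.1930 × 226.09 = 269.73 MPa
τ_m = K_s·8F_mD/(πd³) = 1.0653 × 378.41 = 403.12 MPa
Soderberg: 1/n_f = τ_a/S_se + τ_m/S_sy = 269.73/373 + 403.12/659 = 0.72314 + 0.61172 = 1.3349
n_f = 1/1.3349 = 0.7491

0.749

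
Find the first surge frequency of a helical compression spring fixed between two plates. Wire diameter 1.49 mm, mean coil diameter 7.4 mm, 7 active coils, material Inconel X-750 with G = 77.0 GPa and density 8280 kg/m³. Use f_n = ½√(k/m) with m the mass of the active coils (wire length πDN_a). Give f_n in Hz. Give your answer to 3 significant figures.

k = Gd⁴/(8D³N_a) = (77.0×10³)(1.49⁴)/(8·7.4³·7) = 16.724 N/mm = 16724 N/m
Wire length L = πDN_a = π·7.4·7 = 162.73 mm
m = ρ·(πd²/4)·L = 8280 × 1.7437×10⁻⁶ m² × 0.16273 m = 0.0023495 kg
f_n = ½√(k/m) = 0.5·√(16724/0.0023495) = 0.5·√(7.1184e+06) = 1334 Hz

1330 Hz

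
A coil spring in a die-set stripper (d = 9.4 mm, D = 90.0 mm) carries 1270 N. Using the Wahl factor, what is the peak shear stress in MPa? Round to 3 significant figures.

404 MPa

Spring index C = D/d = 90.0/9.4 = 9.5745
K_W = (4C−1)/(4C−4) + 0.615/C = 37.298/34.298 + 0.0642 = 1.1517
τ₀ = 8FD/(πd³) = 8·1270·90.0/(π·9.4³) = 914400/2609.4 = 350.43 MPa
τ_max = K·τ₀ = 1.1517 × 350.43 = 403.59 MPa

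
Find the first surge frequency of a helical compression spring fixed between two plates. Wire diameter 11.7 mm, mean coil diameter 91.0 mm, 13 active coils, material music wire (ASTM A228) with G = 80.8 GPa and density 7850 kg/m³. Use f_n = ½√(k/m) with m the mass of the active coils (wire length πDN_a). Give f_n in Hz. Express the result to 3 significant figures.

k = Gd⁴/(8D³N_a) = (80.8×10³)(11.7⁴)/(8·91.0³·13) = 19.32 N/mm = 19320 N/m
Wire length L = πDN_a = π·91.0·13 = 3716.5 mm
m = ρ·(πd²/4)·L = 7850 × 107.51×10⁻⁶ m² × 3.7165 m = 3.1366 kg
f_n = ½√(k/m) = 0.5·√(19320/3.1366) = 0.5·√(6159.3) = 39.241 Hz

39.2 Hz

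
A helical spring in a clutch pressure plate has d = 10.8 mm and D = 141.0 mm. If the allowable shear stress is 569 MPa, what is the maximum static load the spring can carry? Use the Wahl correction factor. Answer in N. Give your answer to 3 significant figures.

1800 N

C = D/d = 141.0/10.8 = 13.0556
K_W = (4C−1)/(4C−4) + 0.615/C = 51.222/48.222 + 0.0471 = 1.1093
τ_max = K·8FD/(πd³) → F_max = τ_allow·πd³/(8DK)
F_max = 569·π·10.8³/(8·141.0·1.1093) = 2.2518e+06/1251.3 = 1799.6 N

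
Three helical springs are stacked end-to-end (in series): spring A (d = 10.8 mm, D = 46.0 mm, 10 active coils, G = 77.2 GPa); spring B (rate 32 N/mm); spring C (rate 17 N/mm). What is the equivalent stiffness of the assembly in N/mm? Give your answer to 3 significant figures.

k_A = Gd⁴/(8D³N_a) = (77.2×10³)(10.8⁴)/(8·46.0³·10) = 134.88 N/mm
Series: 1/k_eq = 1/134.88 + 1/32 + 1/17 = 0.097488; k_eq = 10.258 N/mm

10.3 N/mm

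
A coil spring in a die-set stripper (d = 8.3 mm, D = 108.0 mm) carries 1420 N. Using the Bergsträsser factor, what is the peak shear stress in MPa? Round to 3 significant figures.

753 MPa

Spring index C = D/d = 108.0/8.3 = 13.0120
K_B = (4C+2)/(4C−3) = 54.048/49.048 = 1.1019
τ₀ = 8FD/(πd³) = 8·1420·108.0/(π·8.3³) = 1.22688e+06/1796.3 = 683 MPa
τ_max = K·τ₀ = 1.1019 × 683 = 752.62 MPa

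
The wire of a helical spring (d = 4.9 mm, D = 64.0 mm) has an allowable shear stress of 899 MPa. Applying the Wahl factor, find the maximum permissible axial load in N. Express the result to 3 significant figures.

C = D/d = 64.0/4.9 = 13.0612
K_W = (4C−1)/(4C−4) + 0.615/C = 51.245/48.245 + 0.0471 = 1.1093
τ_max = K·8FD/(πd³) → F_max = τ_allow·πd³/(8DK)
F_max = 899·π·4.9³/(8·64.0·1.1093) = 3.3228e+05/567.95 = 585.05 N

585 N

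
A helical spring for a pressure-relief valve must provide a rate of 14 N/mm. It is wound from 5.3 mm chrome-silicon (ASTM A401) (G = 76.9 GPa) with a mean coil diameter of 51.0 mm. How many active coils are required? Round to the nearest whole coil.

4

N_a = Gd⁴/(8D³k) = (76.9×10³ × 5.3⁴)/(8 × 51.0³ × 14)
    = 6.06778e+07 / 1.48569e+07 = 4.084 → 4 coils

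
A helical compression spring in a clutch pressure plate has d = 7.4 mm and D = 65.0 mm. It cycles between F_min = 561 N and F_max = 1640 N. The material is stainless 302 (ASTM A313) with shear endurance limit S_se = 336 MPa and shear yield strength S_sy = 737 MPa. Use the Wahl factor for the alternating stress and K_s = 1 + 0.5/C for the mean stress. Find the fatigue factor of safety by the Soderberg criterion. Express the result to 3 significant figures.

C = D/d = 65.0/7.4 = 8.7838; K_W = (4C−1)/(4C−4)+0.615/C = 1.1664; K_s = 1+0.5/C = 1.0569
F_a = (F_max−F_min)/2 = 539.5 N; F_m = (F_max+F_min)/2 = 1100.5 N
τ_a = K_W·8F_aD/(πd³) = 1.1664 × 220.37 = 257.03 MPa
τ_m = K_s·8F_mD/(πd³) = 1.0569 × 449.52 = 475.11 MPa
Soderberg: 1/n_f = τ_a/S_se + τ_m/S_sy = 257.03/336 + 475.11/737 = 0.76497 + 0.64465 = 1.4096
n_f = 1/1.4096 = 0.7094

0.709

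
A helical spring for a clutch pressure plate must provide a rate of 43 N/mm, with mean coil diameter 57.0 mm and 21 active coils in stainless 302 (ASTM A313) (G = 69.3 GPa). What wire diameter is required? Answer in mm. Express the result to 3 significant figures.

d = (8D³N_a·k / G)^(1/4) = (8·57.0³·21·43 / (69.3×10³))^0.25
  = (19305)^0.25 = 11.7874 mm

11.8 mm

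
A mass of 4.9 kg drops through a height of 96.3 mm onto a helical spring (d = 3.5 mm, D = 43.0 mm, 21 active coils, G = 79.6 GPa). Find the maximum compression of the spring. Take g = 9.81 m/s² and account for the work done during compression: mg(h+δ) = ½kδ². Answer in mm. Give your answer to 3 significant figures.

169 mm

k = Gd⁴/(8D³N_a) = (79.6×10³)(3.5⁴)/(8·43.0³·21) = 0.89427 N/mm
W = mg = 4.9 × 9.81 = 48.069 N
½kδ² − Wδ − Wh = 0 → δ = (W + √(W² + 2kWh))/k
δ = (48.069 + √(2310.6 + 8279.27))/0.89427 = (48.069 + 102.91)/0.89427 = 168.83 mm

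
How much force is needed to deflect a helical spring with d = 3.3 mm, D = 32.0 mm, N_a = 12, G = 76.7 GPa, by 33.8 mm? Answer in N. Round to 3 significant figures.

k = Gd⁴/(8D³N_a) = (76.7×10³)(3.3⁴)/(8·32.0³·12) = 2.8915 N/mm
F = k·δ = 2.8915 × 33.8 = 97.734 N

97.7 N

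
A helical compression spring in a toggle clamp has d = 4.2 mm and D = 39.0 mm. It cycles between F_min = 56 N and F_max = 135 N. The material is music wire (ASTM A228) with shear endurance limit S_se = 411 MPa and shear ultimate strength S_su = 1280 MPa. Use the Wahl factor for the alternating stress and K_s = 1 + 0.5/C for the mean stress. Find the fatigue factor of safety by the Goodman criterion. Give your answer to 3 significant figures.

C = D/d = 39.0/4.2 = 9.2857; K_W = (4C−1)/(4C−4)+0.615/C = 1.1567; K_s = 1+0.5/C = 1.0538
F_a = (F_max−F_min)/2 = 39.5 N; F_m = (F_max+F_min)/2 = 95.5 N
τ_a = K_W·8F_aD/(πd³) = 1.1567 × 52.949 = 61.248 MPa
τ_m = K_s·8F_mD/(πd³) = 1.0538 × 128.01 = 134.91 MPa
Goodman: 1/n_f = τ_a/S_se + τ_m/S_su = 61.248/411 + 134.91/1280 = 0.14902 + 0.10540 = 0.25442
n_f = 1/0.25442 = 3.931

3.93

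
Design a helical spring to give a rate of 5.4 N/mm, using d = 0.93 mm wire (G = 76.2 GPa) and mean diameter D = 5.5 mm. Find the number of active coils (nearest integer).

N_a = Gd⁴/(8D³k) = (76.2×10³ × 0.93⁴)/(8 × 5.5³ × 5.4)
    = 57001.6 / 7187.4 = 7.931 → 8 coils

8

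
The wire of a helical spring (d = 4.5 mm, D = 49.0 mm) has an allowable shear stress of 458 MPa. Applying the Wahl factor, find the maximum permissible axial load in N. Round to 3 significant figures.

C = D/d = 49.0/4.5 = 10.8889
K_W = (4C−1)/(4C−4) + 0.615/C = 42.556/39.556 + 0.0565 = 1.1323
τ_max = K·8FD/(πd³) → F_max = τ_allow·πd³/(8DK)
F_max = 458·π·4.5³/(8·49.0·1.1323) = 1.3112e+05/443.87 = 295.39 N

295 N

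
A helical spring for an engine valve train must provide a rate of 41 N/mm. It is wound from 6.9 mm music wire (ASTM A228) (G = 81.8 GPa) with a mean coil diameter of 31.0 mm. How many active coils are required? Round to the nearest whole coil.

19

N_a = Gd⁴/(8D³k) = (81.8×10³ × 6.9⁴)/(8 × 31.0³ × 41)
    = 1.85417e+08 / 9.77145e+06 = 18.98 → 19 coils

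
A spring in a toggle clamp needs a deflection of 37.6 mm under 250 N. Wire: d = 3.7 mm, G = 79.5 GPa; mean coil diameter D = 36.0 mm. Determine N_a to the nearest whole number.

Required rate k = F/δ = 250/37.6 = 6.6489 N/mm
N_a = Gd⁴/(8D³k) = (79.5×10³ × 3.7⁴)/(8 × 36.0³ × 6.6489)
    = 1.48996e+07 / 2.4817e+06 = 6.004 → 6 coils

6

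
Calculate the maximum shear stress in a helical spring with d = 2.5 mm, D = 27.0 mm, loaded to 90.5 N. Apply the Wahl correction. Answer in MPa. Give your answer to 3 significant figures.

451 MPa

Spring index C = D/d = 27.0/2.5 = 10.8000
K_W = (4C−1)/(4C−4) + 0.615/C = 42.200/39.200 + 0.0569 = 1.1335
τ₀ = 8FD/(πd³) = 8·90.5·27.0/(π·2.5³) = 19548/49.087 = 398.23 MPa
τ_max = K·τ₀ = 1.1335 × 398.23 = 451.38 MPa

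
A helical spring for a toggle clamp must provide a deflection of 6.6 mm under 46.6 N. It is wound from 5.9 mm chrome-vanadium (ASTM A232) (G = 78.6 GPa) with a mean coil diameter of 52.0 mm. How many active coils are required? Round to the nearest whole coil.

Required rate k = F/δ = 46.6/6.6 = 7.0606 N/mm
N_a = Gd⁴/(8D³k) = (78.6×10³ × 5.9⁴)/(8 × 52.0³ × 7.0606)
    = 9.52425e+07 / 7.94222e+06 = 11.99 → 12 coils

12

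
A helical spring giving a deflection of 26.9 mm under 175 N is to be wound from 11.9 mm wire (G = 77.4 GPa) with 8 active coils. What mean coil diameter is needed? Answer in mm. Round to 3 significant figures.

Required rate k = F/δ = 175/26.9 = 6.5056 N/mm
D = (Gd⁴/(8N_a·k))^(1/3) = (77.4×10³·11.9⁴/(8·8·6.5056))^(1/3)
  = (3.72789e+06)^(1/3) = 155.0557 mm

155 mm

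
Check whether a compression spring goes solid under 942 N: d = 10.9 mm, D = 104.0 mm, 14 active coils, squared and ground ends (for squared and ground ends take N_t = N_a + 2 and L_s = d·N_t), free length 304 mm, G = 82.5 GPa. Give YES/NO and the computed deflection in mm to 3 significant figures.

NO, δ = 102 mm

k = Gd⁴/(8D³N_a) = (82.5×10³)(10.9⁴)/(8·104.0³·14) = 9.2436 N/mm
N_t = 16; L_s = 10.9·16 = 174.4 mm; δ_solid = L₀ − L_s = 304 − 174.4 = 129.6 mm
δ = F/k = 942/9.2436 = 101.91 mm
δ < δ_solid → spring does not go solid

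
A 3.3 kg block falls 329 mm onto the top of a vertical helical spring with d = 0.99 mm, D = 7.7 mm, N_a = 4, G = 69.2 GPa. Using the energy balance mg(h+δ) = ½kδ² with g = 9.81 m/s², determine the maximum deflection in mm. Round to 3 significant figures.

k = Gd⁴/(8D³N_a) = (69.2×10³)(0.99⁴)/(8·7.7³·4) = 4.5501 N/mm
W = mg = 3.3 × 9.81 = 32.373 N
½kδ² − Wδ − Wh = 0 → δ = (W + √(W² + 2kWh))/k
δ = (32.373 + √(1048 + 96924.5))/4.5501 = (32.373 + 313.01)/4.5501 = 75.905 mm

75.9 mm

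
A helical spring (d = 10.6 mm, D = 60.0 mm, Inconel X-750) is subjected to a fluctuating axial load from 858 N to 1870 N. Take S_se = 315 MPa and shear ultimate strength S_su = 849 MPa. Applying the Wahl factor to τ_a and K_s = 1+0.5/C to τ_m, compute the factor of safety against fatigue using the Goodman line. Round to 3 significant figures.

C = D/d = 60.0/10.6 = 5.6604; K_W = (4C−1)/(4C−4)+0.615/C = 1.2696; K_s = 1+0.5/C = 1.0883
F_a = (F_max−F_min)/2 = 506 N; F_m = (F_max+F_min)/2 = 1364 N
τ_a = K_W·8F_aD/(πd³) = 1.2696 × 64.912 = 82.411 MPa
τ_m = K_s·8F_mD/(πd³) = 1.0883 × 174.98 = 190.44 MPa
Goodman: 1/n_f = τ_a/S_se + τ_m/S_su = 82.411/315 + 190.44/849 = 0.26162 + 0.22431 = 0.48593
n_f = 1/0.48593 = 2.058

2.06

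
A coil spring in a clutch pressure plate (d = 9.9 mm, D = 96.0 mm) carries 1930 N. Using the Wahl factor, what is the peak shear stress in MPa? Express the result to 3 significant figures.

559 MPa

Spring index C = D/d = 96.0/9.9 = 9.6970
K_W = (4C−1)/(4C−4) + 0.615/C = 37.788/34.788 + 0.0634 = 1.1497
τ₀ = 8FD/(πd³) = 8·1930·96.0/(π·9.9³) = 1.48224e+06/3048.3 = 486.25 MPa
τ_max = K·τ₀ = 1.1497 × 486.25 = 559.03 MPa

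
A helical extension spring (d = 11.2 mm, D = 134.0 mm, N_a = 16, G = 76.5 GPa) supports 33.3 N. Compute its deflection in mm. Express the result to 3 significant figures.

k = Gd⁴/(8D³N_a) = (76.5×10³)(11.2⁴)/(8·134.0³·16) = 3.9085 N/mm
δ = F/k = 33.3 / 3.9085 = 8.5199 mm

8.52 mm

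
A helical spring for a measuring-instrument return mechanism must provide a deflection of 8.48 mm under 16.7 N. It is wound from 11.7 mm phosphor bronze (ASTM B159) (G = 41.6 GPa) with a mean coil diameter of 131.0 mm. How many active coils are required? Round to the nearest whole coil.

Required rate k = F/δ = 16.7/8.48 = 1.9693 N/mm
N_a = Gd⁴/(8D³k) = (41.6×10³ × 11.7⁴)/(8 × 131.0³ × 1.9693)
    = 7.79537e+08 / 3.5418e+07 = 22.01 → 22 coils

22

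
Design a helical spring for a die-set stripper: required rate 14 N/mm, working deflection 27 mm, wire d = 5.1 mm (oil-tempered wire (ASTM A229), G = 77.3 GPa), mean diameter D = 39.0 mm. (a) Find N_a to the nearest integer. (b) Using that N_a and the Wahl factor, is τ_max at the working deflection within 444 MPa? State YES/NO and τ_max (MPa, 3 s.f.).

N_a = Gd⁴/(8D³k) = (77.3×10³)(5.1⁴)/(8·39.0³·14) = 7.871 → N_a = 8
Actual rate k = Gd⁴/(8D³·8) = 13.775 N/mm
Working load F = kδ = 13.775·27 = 371.92 N
C = 39.0/5.1 = 7.6471; K_W = (4C−1)/(4C−4)+0.615/C = 1.1933
τ_max = K_W·8FD/(πd³) = 1.1933·278.45 = 332.26 MPa
τ_max ≤ 444 MPa → acceptable

(a) 8 coils; (b) YES, τ_max = 332 MPa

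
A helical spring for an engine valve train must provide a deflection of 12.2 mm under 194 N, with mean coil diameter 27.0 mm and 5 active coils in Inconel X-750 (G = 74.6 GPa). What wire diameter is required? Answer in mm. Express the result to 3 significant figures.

3.60 mm

Required rate k = F/δ = 194/12.2 = 15.902 N/mm
d = (8D³N_a·k / G)^(1/4) = (8·27.0³·5·15.902 / (74.6×10³))^0.25
  = (167.82)^0.25 = 3.5993 mm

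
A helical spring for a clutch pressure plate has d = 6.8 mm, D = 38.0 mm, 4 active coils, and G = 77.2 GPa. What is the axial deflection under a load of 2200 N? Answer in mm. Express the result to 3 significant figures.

k = Gd⁴/(8D³N_a) = (77.2×10³)(6.8⁴)/(8·38.0³·4) = 94.005 N/mm
δ = F/k = 2200 / 94.005 = 23.403 mm

23.4 mm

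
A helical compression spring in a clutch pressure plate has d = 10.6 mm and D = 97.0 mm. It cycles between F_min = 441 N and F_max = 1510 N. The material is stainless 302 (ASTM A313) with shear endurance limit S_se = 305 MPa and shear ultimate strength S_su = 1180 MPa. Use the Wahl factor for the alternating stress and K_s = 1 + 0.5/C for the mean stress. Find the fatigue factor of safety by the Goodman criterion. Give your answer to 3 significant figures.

1.66

C = D/d = 97.0/10.6 = 9.1509; K_W = (4C−1)/(4C−4)+0.615/C = 1.1592; K_s = 1+0.5/C = 1.0546
F_a = (F_max−F_min)/2 = 534.5 N; F_m = (F_max+F_min)/2 = 975.5 N
τ_a = K_W·8F_aD/(πd³) = 1.1592 × 110.85 = 128.5 MPa
τ_m = K_s·8F_mD/(πd³) = 1.0546 × 202.31 = 213.37 MPa
Goodman: 1/n_f = τ_a/S_se + τ_m/S_su = 128.5/305 + 213.37/1180 = 0.42132 + 0.18082 = 0.60213
n_f = 1/0.60213 = 1.661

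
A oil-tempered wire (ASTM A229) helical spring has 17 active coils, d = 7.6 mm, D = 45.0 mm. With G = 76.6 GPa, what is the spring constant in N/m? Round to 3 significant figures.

k = Gd⁴/(8D³N_a) = (76.6×10³ × 7.6⁴) / (8 × 45.0³ × 17)
  = 2.55554e+08 / 1.2393e+07 = 20.621 N/mm = 20621 N/m

20600 N/m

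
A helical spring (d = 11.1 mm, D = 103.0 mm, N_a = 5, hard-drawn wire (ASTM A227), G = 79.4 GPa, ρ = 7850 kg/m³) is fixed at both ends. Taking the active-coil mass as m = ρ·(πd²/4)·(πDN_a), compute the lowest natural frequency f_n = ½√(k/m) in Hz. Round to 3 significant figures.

74.9 Hz

k = Gd⁴/(8D³N_a) = (79.4×10³)(11.1⁴)/(8·103.0³·5) = 27.577 N/mm = 27577 N/m
Wire length L = πDN_a = π·103.0·5 = 1617.9 mm
m = ρ·(πd²/4)·L = 7850 × 96.769×10⁻⁶ m² × 1.6179 m = 1.229 kg
f_n = ½√(k/m) = 0.5·√(27577/1.229) = 0.5·√(22438) = 74.896 Hz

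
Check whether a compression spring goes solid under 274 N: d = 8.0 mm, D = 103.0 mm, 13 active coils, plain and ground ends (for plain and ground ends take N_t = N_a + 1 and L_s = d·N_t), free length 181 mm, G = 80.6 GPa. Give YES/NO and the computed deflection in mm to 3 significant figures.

k = Gd⁴/(8D³N_a) = (80.6×10³)(8.0⁴)/(8·103.0³·13) = 2.905 N/mm
N_t = 14; L_s = 8.0·14 = 112 mm; δ_solid = L₀ − L_s = 181 − 112 = 69 mm
δ = F/k = 274/2.905 = 94.319 mm
δ ≥ δ_solid → spring goes solid

YES, δ = 94.3 mm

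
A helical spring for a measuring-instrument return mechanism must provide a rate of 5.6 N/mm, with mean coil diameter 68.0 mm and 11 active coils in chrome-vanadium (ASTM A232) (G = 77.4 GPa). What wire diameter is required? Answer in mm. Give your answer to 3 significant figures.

6.69 mm

d = (8D³N_a·k / G)^(1/4) = (8·68.0³·11·5.6 / (77.4×10³))^0.25
  = (2002)^0.25 = 6.6890 mm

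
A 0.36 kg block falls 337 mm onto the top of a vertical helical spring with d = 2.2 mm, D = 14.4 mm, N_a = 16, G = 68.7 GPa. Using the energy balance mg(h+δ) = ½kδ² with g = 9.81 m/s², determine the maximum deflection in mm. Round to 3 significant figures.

k = Gd⁴/(8D³N_a) = (68.7×10³)(2.2⁴)/(8·14.4³·16) = 4.2107 N/mm
W = mg = 0.36 × 9.81 = 3.5316 N
½kδ² − Wδ − Wh = 0 → δ = (W + √(W² + 2kWh))/k
δ = (3.5316 + √(12.472 + 10022.6))/4.2107 = (3.5316 + 100.18)/4.2107 = 24.63 mm

24.6 mm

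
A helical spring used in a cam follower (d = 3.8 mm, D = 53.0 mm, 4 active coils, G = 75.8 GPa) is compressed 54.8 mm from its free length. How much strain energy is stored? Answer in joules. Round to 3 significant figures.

k = Gd⁴/(8D³N_a) = (75.8×10³)(3.8⁴)/(8·53.0³·4) = 3.3176 N/mm
U = ½kδ² = 0.5 × 3.3176 × 54.8² = 4981.5 N·mm = 4.9815 J

4.98 J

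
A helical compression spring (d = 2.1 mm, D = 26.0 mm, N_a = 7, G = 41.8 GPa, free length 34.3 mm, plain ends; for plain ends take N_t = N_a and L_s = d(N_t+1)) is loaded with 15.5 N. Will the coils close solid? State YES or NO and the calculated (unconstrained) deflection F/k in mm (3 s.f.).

k = Gd⁴/(8D³N_a) = (41.8×10³)(2.1⁴)/(8·26.0³·7) = 0.82593 N/mm
N_t = 7; L_s = 2.1·8 = 16.8 mm; δ_solid = L₀ − L_s = 34.3 − 16.8 = 17.5 mm
δ = F/k = 15.5/0.82593 = 18.767 mm
δ ≥ δ_solid → spring goes solid

YES, δ = 18.8 mm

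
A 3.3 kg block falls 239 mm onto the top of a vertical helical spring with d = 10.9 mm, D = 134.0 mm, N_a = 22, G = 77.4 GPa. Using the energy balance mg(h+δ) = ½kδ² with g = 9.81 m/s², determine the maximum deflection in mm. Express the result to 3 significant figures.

k = Gd⁴/(8D³N_a) = (77.4×10³)(10.9⁴)/(8·134.0³·22) = 2.58 N/mm
W = mg = 3.3 × 9.81 = 32.373 N
½kδ² − Wδ − Wh = 0 → δ = (W + √(W² + 2kWh))/k
δ = (32.373 + √(1048 + 39923.7))/2.58 = (32.373 + 202.41)/2.58 = 91.003 mm

91.0 mm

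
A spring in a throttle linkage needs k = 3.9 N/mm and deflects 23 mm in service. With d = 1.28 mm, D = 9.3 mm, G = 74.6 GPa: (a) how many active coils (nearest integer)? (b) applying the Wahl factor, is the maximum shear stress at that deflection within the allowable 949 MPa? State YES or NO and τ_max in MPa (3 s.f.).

N_a = Gd⁴/(8D³k) = (74.6×10³)(1.28⁴)/(8·9.3³·3.9) = 7.979 → N_a = 8
Actual rate k = Gd⁴/(8D³·8) = 3.89 N/mm
Working load F = kδ = 3.89·23 = 89.47 N
C = 9.3/1.28 = 7.2656; K_W = (4C−1)/(4C−4)+0.615/C = 1.2043
τ_max = K_W·8FD/(πd³) = 1.2043·1010.3 = 1216.8 MPa
τ_max > 949 MPa → exceeds allowable

(a) 8 coils; (b) NO, τ_max = 1220 MPa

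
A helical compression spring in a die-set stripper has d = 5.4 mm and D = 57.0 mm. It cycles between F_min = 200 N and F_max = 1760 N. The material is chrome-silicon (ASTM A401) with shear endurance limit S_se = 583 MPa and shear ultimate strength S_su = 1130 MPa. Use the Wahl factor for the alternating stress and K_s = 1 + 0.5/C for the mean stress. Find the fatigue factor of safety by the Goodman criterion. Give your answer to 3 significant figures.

0.447

C = D/d = 57.0/5.4 = 10.5556; K_W = (4C−1)/(4C−4)+0.615/C = 1.1368; K_s = 1+0.5/C = 1.0474
F_a = (F_max−F_min)/2 = 780 N; F_m = (F_max+F_min)/2 = 980 N
τ_a = K_W·8F_aD/(πd³) = 1.1368 × 719 = 817.32 MPa
τ_m = K_s·8F_mD/(πd³) = 1.0474 × 903.36 = 946.15 MPa
Goodman: 1/n_f = τ_a/S_se + τ_m/S_su = 817.32/583 + 946.15/1130 = 1.40193 + 0.83730 = 2.2392
n_f = 1/2.2392 = 0.4466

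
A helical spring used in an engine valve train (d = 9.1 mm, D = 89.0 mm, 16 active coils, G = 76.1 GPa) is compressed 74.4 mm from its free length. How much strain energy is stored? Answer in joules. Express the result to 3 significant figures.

k = Gd⁴/(8D³N_a) = (76.1×10³)(9.1⁴)/(8·89.0³·16) = 5.7832 N/mm
U = ½kδ² = 0.5 × 5.7832 × 74.4² = 16006 N·mm = 16.006 J

16.0 J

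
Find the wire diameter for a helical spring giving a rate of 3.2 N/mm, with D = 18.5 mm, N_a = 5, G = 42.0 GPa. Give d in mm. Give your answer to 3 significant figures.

2.10 mm

d = (8D³N_a·k / G)^(1/4) = (8·18.5³·5·3.2 / (42.0×10³))^0.25
  = (19.296)^0.25 = 2.0959 mm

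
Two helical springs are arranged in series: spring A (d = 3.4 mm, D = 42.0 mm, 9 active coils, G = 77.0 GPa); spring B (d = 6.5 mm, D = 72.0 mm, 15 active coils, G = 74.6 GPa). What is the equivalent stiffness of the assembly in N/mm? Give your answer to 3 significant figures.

k_A = Gd⁴/(8D³N_a) = (77.0×10³)(3.4⁴)/(8·42.0³·9) = 1.929 N/mm
k_B = Gd⁴/(8D³N_a) = (74.6×10³)(6.5⁴)/(8·72.0³·15) = 2.9731 N/mm
Series: 1/k_eq = 1/1.929 + 1/2.9731 = 0.85476; k_eq = 1.1699 N/mm

1.17 N/mm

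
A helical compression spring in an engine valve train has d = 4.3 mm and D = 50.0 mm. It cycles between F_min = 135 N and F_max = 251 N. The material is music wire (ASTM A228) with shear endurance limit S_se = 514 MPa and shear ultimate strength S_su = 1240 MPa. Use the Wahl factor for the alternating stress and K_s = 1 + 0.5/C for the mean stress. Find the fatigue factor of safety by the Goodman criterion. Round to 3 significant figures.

C = D/d = 50.0/4.3 = 11.6279; K_W = (4C−1)/(4C−4)+0.615/C = 1.1235; K_s = 1+0.5/C = 1.0430
F_a = (F_max−F_min)/2 = 58 N; F_m = (F_max+F_min)/2 = 193 N
τ_a = K_W·8F_aD/(πd³) = 1.1235 × 92.882 = 104.35 MPa
τ_m = K_s·8F_mD/(πd³) = 1.0430 × 309.07 = 322.36 MPa
Goodman: 1/n_f = τ_a/S_se + τ_m/S_su = 104.35/514 + 322.36/1240 = 0.20301 + 0.25997 = 0.46299
n_f = 1/0.46299 = 2.16

2.16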